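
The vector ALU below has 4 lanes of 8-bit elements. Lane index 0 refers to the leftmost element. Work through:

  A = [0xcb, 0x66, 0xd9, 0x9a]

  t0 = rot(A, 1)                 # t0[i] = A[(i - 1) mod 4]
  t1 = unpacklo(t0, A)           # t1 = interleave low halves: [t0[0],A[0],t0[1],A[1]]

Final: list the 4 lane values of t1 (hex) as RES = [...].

t0 = [0x9a, 0xcb, 0x66, 0xd9]
t1 = [0x9a, 0xcb, 0xcb, 0x66]

RES = [0x9a, 0xcb, 0xcb, 0x66]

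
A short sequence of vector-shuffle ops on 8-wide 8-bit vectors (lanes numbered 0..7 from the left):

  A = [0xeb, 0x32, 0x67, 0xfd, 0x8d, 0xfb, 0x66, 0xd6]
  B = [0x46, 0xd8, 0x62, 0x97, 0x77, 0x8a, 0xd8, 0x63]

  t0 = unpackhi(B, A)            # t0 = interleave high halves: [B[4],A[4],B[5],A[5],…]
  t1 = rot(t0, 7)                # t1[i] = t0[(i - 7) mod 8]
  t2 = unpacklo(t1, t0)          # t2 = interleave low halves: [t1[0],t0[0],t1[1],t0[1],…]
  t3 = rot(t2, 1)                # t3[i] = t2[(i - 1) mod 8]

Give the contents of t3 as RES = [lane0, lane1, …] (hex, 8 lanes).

→ t0 |77|8d|8a|fb|d8|66|63|d6|
→ t1 |8d|8a|fb|d8|66|63|d6|77|
→ t2 |8d|77|8a|8d|fb|8a|d8|fb|
→ t3 |fb|8d|77|8a|8d|fb|8a|d8|

RES = [0xfb, 0x8d, 0x77, 0x8a, 0x8d, 0xfb, 0x8a, 0xd8]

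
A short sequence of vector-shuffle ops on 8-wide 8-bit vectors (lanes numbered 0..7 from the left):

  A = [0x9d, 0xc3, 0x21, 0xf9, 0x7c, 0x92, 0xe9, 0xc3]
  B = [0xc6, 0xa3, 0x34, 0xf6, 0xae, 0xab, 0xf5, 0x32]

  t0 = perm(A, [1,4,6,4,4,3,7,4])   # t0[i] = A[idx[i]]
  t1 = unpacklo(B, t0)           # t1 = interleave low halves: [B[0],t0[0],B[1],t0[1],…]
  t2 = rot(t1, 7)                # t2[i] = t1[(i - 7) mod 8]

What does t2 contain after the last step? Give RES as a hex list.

RES = [ 0xc3  0xa3  0x7c  0x34  0xe9  0xf6  0x7c  0xc6 ]

  t0: c3 7c e9 7c 7c f9 c3 7c
  t1: c6 c3 a3 7c 34 e9 f6 7c
  t2: c3 a3 7c 34 e9 f6 7c c6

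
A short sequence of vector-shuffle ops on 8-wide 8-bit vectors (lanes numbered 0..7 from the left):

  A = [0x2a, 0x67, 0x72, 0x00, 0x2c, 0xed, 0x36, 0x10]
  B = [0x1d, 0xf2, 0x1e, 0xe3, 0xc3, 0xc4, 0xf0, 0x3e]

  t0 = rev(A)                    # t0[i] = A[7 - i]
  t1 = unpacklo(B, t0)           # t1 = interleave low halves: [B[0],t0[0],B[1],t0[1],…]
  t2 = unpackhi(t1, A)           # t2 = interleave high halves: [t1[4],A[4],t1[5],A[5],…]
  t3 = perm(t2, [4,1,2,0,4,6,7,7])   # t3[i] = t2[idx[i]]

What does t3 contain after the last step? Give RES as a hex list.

  t0: 10 36 ed 2c 00 72 67 2a
  t1: 1d 10 f2 36 1e ed e3 2c
  t2: 1e 2c ed ed e3 36 2c 10
  t3: e3 2c ed 1e e3 2c 10 10

RES = [ 0xe3  0x2c  0xed  0x1e  0xe3  0x2c  0x10  0x10 ]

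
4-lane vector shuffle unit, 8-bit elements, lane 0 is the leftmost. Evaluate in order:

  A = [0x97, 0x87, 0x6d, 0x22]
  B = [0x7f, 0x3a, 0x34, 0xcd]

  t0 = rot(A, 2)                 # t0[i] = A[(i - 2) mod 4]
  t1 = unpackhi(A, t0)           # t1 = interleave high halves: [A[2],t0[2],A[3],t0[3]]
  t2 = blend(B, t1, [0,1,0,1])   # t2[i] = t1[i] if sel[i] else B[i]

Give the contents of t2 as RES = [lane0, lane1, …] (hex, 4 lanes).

RES = [0x7f, 0x97, 0x34, 0x87]

t0 = [0x6d, 0x22, 0x97, 0x87]
t1 = [0x6d, 0x97, 0x22, 0x87]
t2 = [0x7f, 0x97, 0x34, 0x87]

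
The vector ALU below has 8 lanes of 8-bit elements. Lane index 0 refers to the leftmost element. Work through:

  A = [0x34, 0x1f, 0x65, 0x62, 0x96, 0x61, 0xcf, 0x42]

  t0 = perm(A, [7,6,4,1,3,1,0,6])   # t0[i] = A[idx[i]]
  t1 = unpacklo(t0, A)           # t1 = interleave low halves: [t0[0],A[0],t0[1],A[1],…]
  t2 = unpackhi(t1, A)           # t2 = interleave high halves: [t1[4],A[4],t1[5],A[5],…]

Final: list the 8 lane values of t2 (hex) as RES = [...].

t0 = [0x42, 0xcf, 0x96, 0x1f, 0x62, 0x1f, 0x34, 0xcf]
t1 = [0x42, 0x34, 0xcf, 0x1f, 0x96, 0x65, 0x1f, 0x62]
t2 = [0x96, 0x96, 0x65, 0x61, 0x1f, 0xcf, 0x62, 0x42]

RES = [0x96, 0x96, 0x65, 0x61, 0x1f, 0xcf, 0x62, 0x42]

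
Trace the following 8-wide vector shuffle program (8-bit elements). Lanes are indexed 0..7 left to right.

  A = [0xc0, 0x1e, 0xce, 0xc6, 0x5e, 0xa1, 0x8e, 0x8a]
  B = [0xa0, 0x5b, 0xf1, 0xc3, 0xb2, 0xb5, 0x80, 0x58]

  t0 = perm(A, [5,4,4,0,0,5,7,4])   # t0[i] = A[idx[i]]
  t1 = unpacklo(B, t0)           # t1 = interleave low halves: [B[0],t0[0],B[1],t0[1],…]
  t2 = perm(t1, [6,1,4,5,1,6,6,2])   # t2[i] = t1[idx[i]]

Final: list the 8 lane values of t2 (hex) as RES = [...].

t0 = [0xa1, 0x5e, 0x5e, 0xc0, 0xc0, 0xa1, 0x8a, 0x5e]
t1 = [0xa0, 0xa1, 0x5b, 0x5e, 0xf1, 0x5e, 0xc3, 0xc0]
t2 = [0xc3, 0xa1, 0xf1, 0x5e, 0xa1, 0xc3, 0xc3, 0x5b]

RES = [ 0xc3  0xa1  0xf1  0x5e  0xa1  0xc3  0xc3  0x5b ]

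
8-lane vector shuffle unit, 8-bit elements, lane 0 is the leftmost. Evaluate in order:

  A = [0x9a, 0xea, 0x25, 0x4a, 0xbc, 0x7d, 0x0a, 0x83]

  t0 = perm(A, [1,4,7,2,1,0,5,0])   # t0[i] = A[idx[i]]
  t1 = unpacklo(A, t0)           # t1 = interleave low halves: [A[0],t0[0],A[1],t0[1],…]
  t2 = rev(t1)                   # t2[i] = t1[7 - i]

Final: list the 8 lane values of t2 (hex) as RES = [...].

RES = [ 0x25  0x4a  0x83  0x25  0xbc  0xea  0xea  0x9a ]

  t0: ea bc 83 25 ea 9a 7d 9a
  t1: 9a ea ea bc 25 83 4a 25
  t2: 25 4a 83 25 bc ea ea 9a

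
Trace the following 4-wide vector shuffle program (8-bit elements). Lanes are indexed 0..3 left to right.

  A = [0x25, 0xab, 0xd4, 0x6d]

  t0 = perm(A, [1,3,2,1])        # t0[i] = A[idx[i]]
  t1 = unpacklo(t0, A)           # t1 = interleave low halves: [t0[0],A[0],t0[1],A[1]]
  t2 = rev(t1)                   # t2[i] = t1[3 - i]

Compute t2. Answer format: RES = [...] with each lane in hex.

→ t0 |ab|6d|d4|ab|
→ t1 |ab|25|6d|ab|
→ t2 |ab|6d|25|ab|

RES = [ 0xab  0x6d  0x25  0xab ]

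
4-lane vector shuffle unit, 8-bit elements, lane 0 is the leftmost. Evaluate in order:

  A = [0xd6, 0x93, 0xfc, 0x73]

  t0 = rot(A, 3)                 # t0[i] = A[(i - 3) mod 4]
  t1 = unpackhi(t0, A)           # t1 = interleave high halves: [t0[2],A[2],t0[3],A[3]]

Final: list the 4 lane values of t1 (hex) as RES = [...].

→ t0 |93|fc|73|d6|
→ t1 |73|fc|d6|73|

RES = [ 0x73  0xfc  0xd6  0x73 ]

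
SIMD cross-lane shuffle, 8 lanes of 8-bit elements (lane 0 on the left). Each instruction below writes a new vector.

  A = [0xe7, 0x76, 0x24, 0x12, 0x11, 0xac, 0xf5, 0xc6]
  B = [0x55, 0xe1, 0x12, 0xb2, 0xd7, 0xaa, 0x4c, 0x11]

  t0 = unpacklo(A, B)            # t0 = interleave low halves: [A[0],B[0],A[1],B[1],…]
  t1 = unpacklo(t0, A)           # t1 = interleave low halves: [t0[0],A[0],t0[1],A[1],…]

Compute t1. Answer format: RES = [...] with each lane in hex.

RES = [ 0xe7  0xe7  0x55  0x76  0x76  0x24  0xe1  0x12 ]

→ t0 |e7|55|76|e1|24|12|12|b2|
→ t1 |e7|e7|55|76|76|24|e1|12|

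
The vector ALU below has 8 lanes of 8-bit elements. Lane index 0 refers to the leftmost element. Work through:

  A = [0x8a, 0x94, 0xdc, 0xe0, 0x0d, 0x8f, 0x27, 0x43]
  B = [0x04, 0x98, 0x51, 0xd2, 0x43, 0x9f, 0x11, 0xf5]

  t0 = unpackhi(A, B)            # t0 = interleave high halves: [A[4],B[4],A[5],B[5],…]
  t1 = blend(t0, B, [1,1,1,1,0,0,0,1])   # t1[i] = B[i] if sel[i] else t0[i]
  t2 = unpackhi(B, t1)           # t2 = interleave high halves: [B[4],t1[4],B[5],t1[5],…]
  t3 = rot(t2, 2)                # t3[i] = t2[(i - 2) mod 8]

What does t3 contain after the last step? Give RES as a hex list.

t0 = [0x0d, 0x43, 0x8f, 0x9f, 0x27, 0x11, 0x43, 0xf5]
t1 = [0x04, 0x98, 0x51, 0xd2, 0x27, 0x11, 0x43, 0xf5]
t2 = [0x43, 0x27, 0x9f, 0x11, 0x11, 0x43, 0xf5, 0xf5]
t3 = [0xf5, 0xf5, 0x43, 0x27, 0x9f, 0x11, 0x11, 0x43]

RES = [0xf5, 0xf5, 0x43, 0x27, 0x9f, 0x11, 0x11, 0x43]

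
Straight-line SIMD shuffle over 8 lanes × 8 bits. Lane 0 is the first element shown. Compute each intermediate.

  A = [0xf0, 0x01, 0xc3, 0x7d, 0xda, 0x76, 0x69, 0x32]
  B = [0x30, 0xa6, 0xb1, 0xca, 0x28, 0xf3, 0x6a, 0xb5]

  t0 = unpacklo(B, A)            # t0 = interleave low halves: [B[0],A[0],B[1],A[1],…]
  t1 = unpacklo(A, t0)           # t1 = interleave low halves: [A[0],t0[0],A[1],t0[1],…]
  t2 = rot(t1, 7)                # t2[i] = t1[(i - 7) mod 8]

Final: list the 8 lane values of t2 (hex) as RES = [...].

→ t0 |30|f0|a6|01|b1|c3|ca|7d|
→ t1 |f0|30|01|f0|c3|a6|7d|01|
→ t2 |30|01|f0|c3|a6|7d|01|f0|

RES = [0x30, 0x01, 0xf0, 0xc3, 0xa6, 0x7d, 0x01, 0xf0]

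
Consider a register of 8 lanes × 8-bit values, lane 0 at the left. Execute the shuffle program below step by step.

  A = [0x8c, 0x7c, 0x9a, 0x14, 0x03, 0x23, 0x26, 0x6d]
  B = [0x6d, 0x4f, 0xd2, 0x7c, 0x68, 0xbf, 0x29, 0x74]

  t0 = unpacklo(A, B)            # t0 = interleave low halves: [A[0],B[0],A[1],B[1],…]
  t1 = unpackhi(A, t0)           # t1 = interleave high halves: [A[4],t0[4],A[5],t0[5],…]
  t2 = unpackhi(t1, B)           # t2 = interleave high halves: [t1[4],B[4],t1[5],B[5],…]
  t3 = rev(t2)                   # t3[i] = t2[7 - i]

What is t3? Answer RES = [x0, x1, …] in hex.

→ t0 |8c|6d|7c|4f|9a|d2|14|7c|
→ t1 |03|9a|23|d2|26|14|6d|7c|
→ t2 |26|68|14|bf|6d|29|7c|74|
→ t3 |74|7c|29|6d|bf|14|68|26|

RES = [0x74, 0x7c, 0x29, 0x6d, 0xbf, 0x14, 0x68, 0x26]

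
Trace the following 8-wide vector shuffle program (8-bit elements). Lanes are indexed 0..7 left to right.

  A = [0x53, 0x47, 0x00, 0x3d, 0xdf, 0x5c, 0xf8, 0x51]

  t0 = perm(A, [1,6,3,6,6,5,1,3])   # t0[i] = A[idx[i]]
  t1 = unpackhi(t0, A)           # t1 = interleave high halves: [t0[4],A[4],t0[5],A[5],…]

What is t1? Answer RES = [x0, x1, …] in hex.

RES = [0xf8, 0xdf, 0x5c, 0x5c, 0x47, 0xf8, 0x3d, 0x51]

t0 = [0x47, 0xf8, 0x3d, 0xf8, 0xf8, 0x5c, 0x47, 0x3d]
t1 = [0xf8, 0xdf, 0x5c, 0x5c, 0x47, 0xf8, 0x3d, 0x51]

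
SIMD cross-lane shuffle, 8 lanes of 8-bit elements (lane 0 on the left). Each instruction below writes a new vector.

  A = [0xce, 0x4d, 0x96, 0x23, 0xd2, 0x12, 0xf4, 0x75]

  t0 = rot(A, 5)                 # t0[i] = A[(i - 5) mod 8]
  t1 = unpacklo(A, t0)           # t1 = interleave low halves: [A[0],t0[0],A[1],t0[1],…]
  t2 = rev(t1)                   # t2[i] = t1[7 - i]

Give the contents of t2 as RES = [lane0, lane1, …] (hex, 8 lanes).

RES = [0xf4, 0x23, 0x12, 0x96, 0xd2, 0x4d, 0x23, 0xce]

t0 = [0x23, 0xd2, 0x12, 0xf4, 0x75, 0xce, 0x4d, 0x96]
t1 = [0xce, 0x23, 0x4d, 0xd2, 0x96, 0x12, 0x23, 0xf4]
t2 = [0xf4, 0x23, 0x12, 0x96, 0xd2, 0x4d, 0x23, 0xce]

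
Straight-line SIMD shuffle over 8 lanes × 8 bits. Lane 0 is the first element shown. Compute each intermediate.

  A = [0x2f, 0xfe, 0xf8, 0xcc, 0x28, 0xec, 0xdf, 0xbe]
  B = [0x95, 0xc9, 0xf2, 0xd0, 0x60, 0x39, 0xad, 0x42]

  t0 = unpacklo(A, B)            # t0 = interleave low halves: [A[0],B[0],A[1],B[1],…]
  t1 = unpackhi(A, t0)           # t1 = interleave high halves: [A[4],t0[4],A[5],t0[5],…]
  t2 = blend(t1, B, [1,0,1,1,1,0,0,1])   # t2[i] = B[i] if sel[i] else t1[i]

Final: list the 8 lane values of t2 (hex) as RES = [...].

RES = [0x95, 0xf8, 0xf2, 0xd0, 0x60, 0xcc, 0xbe, 0x42]

t0 = [0x2f, 0x95, 0xfe, 0xc9, 0xf8, 0xf2, 0xcc, 0xd0]
t1 = [0x28, 0xf8, 0xec, 0xf2, 0xdf, 0xcc, 0xbe, 0xd0]
t2 = [0x95, 0xf8, 0xf2, 0xd0, 0x60, 0xcc, 0xbe, 0x42]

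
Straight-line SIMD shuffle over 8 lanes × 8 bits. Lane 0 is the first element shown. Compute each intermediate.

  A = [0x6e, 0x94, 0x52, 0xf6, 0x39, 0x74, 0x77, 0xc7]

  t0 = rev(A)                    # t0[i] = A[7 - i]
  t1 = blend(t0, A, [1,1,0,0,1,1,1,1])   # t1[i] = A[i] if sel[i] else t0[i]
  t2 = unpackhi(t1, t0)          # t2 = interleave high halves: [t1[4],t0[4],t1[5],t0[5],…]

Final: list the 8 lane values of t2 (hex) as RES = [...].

→ t0 |c7|77|74|39|f6|52|94|6e|
→ t1 |6e|94|74|39|39|74|77|c7|
→ t2 |39|f6|74|52|77|94|c7|6e|

RES = [ 0x39  0xf6  0x74  0x52  0x77  0x94  0xc7  0x6e ]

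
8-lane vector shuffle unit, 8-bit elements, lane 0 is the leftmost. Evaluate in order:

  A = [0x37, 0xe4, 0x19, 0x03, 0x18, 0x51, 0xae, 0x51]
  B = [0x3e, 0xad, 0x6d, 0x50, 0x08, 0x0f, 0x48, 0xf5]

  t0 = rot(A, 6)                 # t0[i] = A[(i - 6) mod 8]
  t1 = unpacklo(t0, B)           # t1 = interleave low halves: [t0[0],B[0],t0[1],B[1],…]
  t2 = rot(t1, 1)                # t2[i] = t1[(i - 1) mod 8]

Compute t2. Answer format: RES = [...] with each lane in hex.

t0 = [0x19, 0x03, 0x18, 0x51, 0xae, 0x51, 0x37, 0xe4]
t1 = [0x19, 0x3e, 0x03, 0xad, 0x18, 0x6d, 0x51, 0x50]
t2 = [0x50, 0x19, 0x3e, 0x03, 0xad, 0x18, 0x6d, 0x51]

RES = [ 0x50  0x19  0x3e  0x03  0xad  0x18  0x6d  0x51 ]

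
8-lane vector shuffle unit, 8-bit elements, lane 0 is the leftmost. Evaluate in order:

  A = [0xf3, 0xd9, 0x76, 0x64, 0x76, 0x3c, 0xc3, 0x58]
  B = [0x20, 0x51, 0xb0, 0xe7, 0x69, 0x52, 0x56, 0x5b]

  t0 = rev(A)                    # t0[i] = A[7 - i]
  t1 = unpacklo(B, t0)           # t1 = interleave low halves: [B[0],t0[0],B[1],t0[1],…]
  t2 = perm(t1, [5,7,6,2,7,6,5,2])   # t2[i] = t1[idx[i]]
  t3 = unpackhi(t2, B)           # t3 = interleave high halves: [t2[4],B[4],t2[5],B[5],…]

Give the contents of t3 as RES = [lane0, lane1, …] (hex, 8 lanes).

t0 = [0x58, 0xc3, 0x3c, 0x76, 0x64, 0x76, 0xd9, 0xf3]
t1 = [0x20, 0x58, 0x51, 0xc3, 0xb0, 0x3c, 0xe7, 0x76]
t2 = [0x3c, 0x76, 0xe7, 0x51, 0x76, 0xe7, 0x3c, 0x51]
t3 = [0x76, 0x69, 0xe7, 0x52, 0x3c, 0x56, 0x51, 0x5b]

RES = [ 0x76  0x69  0xe7  0x52  0x3c  0x56  0x51  0x5b ]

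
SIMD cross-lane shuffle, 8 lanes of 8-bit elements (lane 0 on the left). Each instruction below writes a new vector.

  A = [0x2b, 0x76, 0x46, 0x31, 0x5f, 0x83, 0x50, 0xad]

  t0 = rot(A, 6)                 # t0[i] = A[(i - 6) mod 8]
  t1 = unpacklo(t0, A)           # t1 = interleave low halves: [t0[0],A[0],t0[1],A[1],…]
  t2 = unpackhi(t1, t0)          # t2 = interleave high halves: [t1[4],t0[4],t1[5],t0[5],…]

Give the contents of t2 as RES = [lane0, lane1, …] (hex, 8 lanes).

RES = [ 0x5f  0x50  0x46  0xad  0x83  0x2b  0x31  0x76 ]

t0 = [0x46, 0x31, 0x5f, 0x83, 0x50, 0xad, 0x2b, 0x76]
t1 = [0x46, 0x2b, 0x31, 0x76, 0x5f, 0x46, 0x83, 0x31]
t2 = [0x5f, 0x50, 0x46, 0xad, 0x83, 0x2b, 0x31, 0x76]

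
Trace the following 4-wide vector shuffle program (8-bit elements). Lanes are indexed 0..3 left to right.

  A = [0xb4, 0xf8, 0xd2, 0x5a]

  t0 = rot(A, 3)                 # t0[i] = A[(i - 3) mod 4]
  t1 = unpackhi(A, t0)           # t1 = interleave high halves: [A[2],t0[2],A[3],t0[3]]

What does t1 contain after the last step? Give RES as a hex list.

→ t0 |f8|d2|5a|b4|
→ t1 |d2|5a|5a|b4|

RES = [0xd2, 0x5a, 0x5a, 0xb4]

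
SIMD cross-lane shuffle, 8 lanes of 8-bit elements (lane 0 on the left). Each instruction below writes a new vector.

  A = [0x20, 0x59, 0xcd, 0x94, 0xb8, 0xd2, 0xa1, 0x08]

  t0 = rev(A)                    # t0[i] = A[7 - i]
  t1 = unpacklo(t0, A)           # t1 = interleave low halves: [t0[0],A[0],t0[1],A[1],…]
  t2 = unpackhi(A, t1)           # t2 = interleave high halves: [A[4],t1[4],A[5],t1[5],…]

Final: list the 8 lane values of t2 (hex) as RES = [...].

RES = [0xb8, 0xd2, 0xd2, 0xcd, 0xa1, 0xb8, 0x08, 0x94]

t0 = [0x08, 0xa1, 0xd2, 0xb8, 0x94, 0xcd, 0x59, 0x20]
t1 = [0x08, 0x20, 0xa1, 0x59, 0xd2, 0xcd, 0xb8, 0x94]
t2 = [0xb8, 0xd2, 0xd2, 0xcd, 0xa1, 0xb8, 0x08, 0x94]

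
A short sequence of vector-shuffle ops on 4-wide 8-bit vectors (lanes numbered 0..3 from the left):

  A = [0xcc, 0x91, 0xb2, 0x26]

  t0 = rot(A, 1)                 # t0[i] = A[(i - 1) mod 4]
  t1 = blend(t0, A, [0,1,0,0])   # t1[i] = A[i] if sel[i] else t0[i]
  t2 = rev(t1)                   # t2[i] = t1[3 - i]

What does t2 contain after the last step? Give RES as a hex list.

RES = [ 0xb2  0x91  0x91  0x26 ]

t0 = [0x26, 0xcc, 0x91, 0xb2]
t1 = [0x26, 0x91, 0x91, 0xb2]
t2 = [0xb2, 0x91, 0x91, 0x26]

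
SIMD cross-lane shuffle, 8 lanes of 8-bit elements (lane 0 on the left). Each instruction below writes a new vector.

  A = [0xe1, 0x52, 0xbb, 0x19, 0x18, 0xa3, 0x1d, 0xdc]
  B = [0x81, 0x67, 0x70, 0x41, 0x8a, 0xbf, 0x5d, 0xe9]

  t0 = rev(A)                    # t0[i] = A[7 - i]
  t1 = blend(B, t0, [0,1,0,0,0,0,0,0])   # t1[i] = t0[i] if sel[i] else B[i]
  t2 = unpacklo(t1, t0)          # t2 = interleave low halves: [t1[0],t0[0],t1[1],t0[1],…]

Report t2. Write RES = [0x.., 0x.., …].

RES = [0x81, 0xdc, 0x1d, 0x1d, 0x70, 0xa3, 0x41, 0x18]

→ t0 |dc|1d|a3|18|19|bb|52|e1|
→ t1 |81|1d|70|41|8a|bf|5d|e9|
→ t2 |81|dc|1d|1d|70|a3|41|18|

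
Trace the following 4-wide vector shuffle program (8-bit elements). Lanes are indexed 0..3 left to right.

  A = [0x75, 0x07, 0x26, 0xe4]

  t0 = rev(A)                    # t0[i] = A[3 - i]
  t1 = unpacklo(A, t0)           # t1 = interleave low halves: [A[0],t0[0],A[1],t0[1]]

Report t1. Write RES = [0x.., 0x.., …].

RES = [ 0x75  0xe4  0x07  0x26 ]

  t0: e4 26 07 75
  t1: 75 e4 07 26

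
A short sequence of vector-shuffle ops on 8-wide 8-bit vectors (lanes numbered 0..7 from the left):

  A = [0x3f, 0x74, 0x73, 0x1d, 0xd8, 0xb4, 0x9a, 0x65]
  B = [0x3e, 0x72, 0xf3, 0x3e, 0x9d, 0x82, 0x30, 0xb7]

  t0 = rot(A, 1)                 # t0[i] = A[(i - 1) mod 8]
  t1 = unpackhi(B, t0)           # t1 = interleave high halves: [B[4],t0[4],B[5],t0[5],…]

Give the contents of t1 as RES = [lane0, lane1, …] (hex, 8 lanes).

  t0: 65 3f 74 73 1d d8 b4 9a
  t1: 9d 1d 82 d8 30 b4 b7 9a

RES = [0x9d, 0x1d, 0x82, 0xd8, 0x30, 0xb4, 0xb7, 0x9a]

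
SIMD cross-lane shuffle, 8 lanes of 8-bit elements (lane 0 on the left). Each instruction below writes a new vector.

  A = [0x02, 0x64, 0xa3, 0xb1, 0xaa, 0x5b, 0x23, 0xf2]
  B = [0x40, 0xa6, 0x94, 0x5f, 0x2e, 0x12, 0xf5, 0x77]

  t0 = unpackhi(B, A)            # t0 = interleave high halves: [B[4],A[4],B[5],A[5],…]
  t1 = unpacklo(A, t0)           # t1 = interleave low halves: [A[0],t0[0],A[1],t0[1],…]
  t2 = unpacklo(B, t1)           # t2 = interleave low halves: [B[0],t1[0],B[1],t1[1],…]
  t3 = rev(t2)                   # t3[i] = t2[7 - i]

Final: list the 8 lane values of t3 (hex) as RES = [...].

RES = [0xaa, 0x5f, 0x64, 0x94, 0x2e, 0xa6, 0x02, 0x40]

  t0: 2e aa 12 5b f5 23 77 f2
  t1: 02 2e 64 aa a3 12 b1 5b
  t2: 40 02 a6 2e 94 64 5f aa
  t3: aa 5f 64 94 2e a6 02 40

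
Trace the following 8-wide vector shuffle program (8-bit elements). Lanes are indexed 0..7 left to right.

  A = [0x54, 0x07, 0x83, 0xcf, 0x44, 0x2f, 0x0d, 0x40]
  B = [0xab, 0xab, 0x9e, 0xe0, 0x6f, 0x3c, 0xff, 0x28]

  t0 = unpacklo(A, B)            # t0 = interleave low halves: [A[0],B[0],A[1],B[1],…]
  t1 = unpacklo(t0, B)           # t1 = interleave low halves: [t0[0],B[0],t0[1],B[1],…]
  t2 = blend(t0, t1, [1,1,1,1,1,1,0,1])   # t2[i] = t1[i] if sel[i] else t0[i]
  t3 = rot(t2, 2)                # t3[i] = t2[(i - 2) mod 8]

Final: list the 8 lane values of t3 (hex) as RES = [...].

RES = [ 0xcf  0xe0  0x54  0xab  0xab  0xab  0x07  0x9e ]

  t0: 54 ab 07 ab 83 9e cf e0
  t1: 54 ab ab ab 07 9e ab e0
  t2: 54 ab ab ab 07 9e cf e0
  t3: cf e0 54 ab ab ab 07 9e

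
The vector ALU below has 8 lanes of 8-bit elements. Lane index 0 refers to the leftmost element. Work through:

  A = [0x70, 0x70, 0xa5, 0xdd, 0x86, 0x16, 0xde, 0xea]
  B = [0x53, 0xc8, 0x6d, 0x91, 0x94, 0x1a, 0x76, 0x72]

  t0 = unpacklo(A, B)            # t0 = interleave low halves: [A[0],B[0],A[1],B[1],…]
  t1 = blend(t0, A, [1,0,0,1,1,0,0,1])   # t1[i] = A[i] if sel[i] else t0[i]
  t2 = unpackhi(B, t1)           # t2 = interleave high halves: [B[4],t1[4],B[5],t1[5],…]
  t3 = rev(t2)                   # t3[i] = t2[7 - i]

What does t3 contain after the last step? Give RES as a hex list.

→ t0 |70|53|70|c8|a5|6d|dd|91|
→ t1 |70|53|70|dd|86|6d|dd|ea|
→ t2 |94|86|1a|6d|76|dd|72|ea|
→ t3 |ea|72|dd|76|6d|1a|86|94|

RES = [ 0xea  0x72  0xdd  0x76  0x6d  0x1a  0x86  0x94 ]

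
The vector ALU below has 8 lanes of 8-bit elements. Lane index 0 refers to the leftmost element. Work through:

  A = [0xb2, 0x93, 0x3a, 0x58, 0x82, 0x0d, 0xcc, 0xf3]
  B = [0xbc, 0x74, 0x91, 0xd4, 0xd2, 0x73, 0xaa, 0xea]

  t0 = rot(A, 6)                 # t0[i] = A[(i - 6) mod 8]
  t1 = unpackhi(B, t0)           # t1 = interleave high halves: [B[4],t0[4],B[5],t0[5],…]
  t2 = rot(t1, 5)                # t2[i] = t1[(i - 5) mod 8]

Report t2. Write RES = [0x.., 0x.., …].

RES = [ 0xf3  0xaa  0xb2  0xea  0x93  0xd2  0xcc  0x73 ]

→ t0 |3a|58|82|0d|cc|f3|b2|93|
→ t1 |d2|cc|73|f3|aa|b2|ea|93|
→ t2 |f3|aa|b2|ea|93|d2|cc|73|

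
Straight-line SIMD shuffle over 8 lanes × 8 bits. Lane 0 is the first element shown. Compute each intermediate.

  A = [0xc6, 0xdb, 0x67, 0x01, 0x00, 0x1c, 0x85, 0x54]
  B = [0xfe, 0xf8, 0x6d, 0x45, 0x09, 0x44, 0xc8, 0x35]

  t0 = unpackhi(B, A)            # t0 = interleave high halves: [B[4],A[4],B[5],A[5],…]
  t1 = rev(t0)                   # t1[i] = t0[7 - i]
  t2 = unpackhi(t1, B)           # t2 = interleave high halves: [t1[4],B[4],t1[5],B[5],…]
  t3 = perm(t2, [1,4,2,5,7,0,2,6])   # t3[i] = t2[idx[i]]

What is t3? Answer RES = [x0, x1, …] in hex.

→ t0 |09|00|44|1c|c8|85|35|54|
→ t1 |54|35|85|c8|1c|44|00|09|
→ t2 |1c|09|44|44|00|c8|09|35|
→ t3 |09|00|44|c8|35|1c|44|09|

RES = [ 0x09  0x00  0x44  0xc8  0x35  0x1c  0x44  0x09 ]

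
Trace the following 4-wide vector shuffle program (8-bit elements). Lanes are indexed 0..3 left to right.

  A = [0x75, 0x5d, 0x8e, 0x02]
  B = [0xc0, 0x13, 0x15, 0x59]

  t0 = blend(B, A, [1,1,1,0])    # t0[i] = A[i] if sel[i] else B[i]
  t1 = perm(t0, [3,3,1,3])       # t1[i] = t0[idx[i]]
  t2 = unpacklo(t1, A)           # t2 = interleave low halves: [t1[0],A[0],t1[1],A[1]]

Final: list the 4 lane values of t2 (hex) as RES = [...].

  t0: 75 5d 8e 59
  t1: 59 59 5d 59
  t2: 59 75 59 5d

RES = [0x59, 0x75, 0x59, 0x5d]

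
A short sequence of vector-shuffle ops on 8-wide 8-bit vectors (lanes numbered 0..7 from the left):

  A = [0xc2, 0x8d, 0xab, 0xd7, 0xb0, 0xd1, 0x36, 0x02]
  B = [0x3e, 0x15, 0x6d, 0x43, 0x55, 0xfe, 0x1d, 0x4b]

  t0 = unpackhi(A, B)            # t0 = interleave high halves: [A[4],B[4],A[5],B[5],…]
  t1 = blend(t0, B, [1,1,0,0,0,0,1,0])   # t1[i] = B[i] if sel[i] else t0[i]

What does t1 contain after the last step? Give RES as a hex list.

RES = [0x3e, 0x15, 0xd1, 0xfe, 0x36, 0x1d, 0x1d, 0x4b]

→ t0 |b0|55|d1|fe|36|1d|02|4b|
→ t1 |3e|15|d1|fe|36|1d|1d|4b|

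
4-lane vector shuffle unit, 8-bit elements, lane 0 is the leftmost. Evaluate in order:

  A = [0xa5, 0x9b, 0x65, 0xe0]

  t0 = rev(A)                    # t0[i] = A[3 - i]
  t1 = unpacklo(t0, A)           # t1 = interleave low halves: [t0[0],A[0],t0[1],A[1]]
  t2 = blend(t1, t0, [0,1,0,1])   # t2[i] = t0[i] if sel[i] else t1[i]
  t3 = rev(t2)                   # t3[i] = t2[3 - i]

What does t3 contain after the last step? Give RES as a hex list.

→ t0 |e0|65|9b|a5|
→ t1 |e0|a5|65|9b|
→ t2 |e0|65|65|a5|
→ t3 |a5|65|65|e0|

RES = [ 0xa5  0x65  0x65  0xe0 ]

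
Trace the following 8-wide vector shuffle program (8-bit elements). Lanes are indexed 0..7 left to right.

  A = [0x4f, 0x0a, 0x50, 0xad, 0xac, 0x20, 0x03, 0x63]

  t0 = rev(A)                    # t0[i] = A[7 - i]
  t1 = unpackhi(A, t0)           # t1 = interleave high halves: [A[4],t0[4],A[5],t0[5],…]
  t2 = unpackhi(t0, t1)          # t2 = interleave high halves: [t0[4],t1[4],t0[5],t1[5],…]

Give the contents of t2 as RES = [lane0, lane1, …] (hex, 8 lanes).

RES = [0xad, 0x03, 0x50, 0x0a, 0x0a, 0x63, 0x4f, 0x4f]

t0 = [0x63, 0x03, 0x20, 0xac, 0xad, 0x50, 0x0a, 0x4f]
t1 = [0xac, 0xad, 0x20, 0x50, 0x03, 0x0a, 0x63, 0x4f]
t2 = [0xad, 0x03, 0x50, 0x0a, 0x0a, 0x63, 0x4f, 0x4f]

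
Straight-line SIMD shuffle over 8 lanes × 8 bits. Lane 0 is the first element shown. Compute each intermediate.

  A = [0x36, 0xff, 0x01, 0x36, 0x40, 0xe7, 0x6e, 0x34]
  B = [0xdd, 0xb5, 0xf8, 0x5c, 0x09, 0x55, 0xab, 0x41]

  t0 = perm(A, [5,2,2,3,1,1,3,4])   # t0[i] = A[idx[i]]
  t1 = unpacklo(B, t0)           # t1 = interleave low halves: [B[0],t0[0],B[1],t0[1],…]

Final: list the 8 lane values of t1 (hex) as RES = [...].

RES = [0xdd, 0xe7, 0xb5, 0x01, 0xf8, 0x01, 0x5c, 0x36]

  t0: e7 01 01 36 ff ff 36 40
  t1: dd e7 b5 01 f8 01 5c 36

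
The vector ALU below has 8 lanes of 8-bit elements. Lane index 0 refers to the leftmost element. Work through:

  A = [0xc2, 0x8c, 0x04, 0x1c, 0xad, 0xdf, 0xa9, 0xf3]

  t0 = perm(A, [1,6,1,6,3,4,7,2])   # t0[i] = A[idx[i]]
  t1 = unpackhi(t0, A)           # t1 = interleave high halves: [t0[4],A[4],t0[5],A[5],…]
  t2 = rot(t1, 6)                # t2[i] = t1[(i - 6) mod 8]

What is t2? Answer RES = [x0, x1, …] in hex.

RES = [ 0xad  0xdf  0xf3  0xa9  0x04  0xf3  0x1c  0xad ]

  t0: 8c a9 8c a9 1c ad f3 04
  t1: 1c ad ad df f3 a9 04 f3
  t2: ad df f3 a9 04 f3 1c ad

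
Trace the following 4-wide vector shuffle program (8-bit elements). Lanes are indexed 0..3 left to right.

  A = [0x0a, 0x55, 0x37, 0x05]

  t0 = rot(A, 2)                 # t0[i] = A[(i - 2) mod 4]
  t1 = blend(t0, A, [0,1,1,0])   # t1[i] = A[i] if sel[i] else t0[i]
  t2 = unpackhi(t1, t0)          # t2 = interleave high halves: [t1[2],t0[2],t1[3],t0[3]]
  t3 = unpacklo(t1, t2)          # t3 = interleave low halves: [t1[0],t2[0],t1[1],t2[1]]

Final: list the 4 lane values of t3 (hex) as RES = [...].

RES = [ 0x37  0x37  0x55  0x0a ]

  t0: 37 05 0a 55
  t1: 37 55 37 55
  t2: 37 0a 55 55
  t3: 37 37 55 0a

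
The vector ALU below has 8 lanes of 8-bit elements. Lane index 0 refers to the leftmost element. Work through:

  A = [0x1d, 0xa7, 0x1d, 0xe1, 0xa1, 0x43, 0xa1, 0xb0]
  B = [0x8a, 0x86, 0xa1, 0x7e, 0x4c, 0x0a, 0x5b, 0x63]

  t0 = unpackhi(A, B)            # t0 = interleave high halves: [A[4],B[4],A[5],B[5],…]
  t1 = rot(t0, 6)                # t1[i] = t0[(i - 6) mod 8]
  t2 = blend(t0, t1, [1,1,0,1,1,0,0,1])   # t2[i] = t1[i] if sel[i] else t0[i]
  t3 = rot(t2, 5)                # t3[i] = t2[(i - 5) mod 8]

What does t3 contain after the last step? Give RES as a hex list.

t0 = [0xa1, 0x4c, 0x43, 0x0a, 0xa1, 0x5b, 0xb0, 0x63]
t1 = [0x43, 0x0a, 0xa1, 0x5b, 0xb0, 0x63, 0xa1, 0x4c]
t2 = [0x43, 0x0a, 0x43, 0x5b, 0xb0, 0x5b, 0xb0, 0x4c]
t3 = [0x5b, 0xb0, 0x5b, 0xb0, 0x4c, 0x43, 0x0a, 0x43]

RES = [0x5b, 0xb0, 0x5b, 0xb0, 0x4c, 0x43, 0x0a, 0x43]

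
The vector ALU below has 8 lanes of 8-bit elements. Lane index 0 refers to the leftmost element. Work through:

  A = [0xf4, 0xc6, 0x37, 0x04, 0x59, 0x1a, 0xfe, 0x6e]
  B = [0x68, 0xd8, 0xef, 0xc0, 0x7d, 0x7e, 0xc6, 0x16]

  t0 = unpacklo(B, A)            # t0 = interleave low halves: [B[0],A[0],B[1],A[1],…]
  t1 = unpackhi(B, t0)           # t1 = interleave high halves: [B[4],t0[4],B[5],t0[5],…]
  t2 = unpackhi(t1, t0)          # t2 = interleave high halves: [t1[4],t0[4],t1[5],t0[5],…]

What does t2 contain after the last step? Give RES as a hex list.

→ t0 |68|f4|d8|c6|ef|37|c0|04|
→ t1 |7d|ef|7e|37|c6|c0|16|04|
→ t2 |c6|ef|c0|37|16|c0|04|04|

RES = [ 0xc6  0xef  0xc0  0x37  0x16  0xc0  0x04  0x04 ]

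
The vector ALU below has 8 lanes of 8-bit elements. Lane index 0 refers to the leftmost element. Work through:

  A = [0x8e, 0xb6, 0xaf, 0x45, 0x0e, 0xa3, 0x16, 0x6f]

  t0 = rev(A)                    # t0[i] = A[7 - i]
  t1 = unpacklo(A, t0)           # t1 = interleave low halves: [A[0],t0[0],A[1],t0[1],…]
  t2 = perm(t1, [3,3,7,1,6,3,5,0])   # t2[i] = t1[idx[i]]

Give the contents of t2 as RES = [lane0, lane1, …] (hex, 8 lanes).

→ t0 |6f|16|a3|0e|45|af|b6|8e|
→ t1 |8e|6f|b6|16|af|a3|45|0e|
→ t2 |16|16|0e|6f|45|16|a3|8e|

RES = [0x16, 0x16, 0x0e, 0x6f, 0x45, 0x16, 0xa3, 0x8e]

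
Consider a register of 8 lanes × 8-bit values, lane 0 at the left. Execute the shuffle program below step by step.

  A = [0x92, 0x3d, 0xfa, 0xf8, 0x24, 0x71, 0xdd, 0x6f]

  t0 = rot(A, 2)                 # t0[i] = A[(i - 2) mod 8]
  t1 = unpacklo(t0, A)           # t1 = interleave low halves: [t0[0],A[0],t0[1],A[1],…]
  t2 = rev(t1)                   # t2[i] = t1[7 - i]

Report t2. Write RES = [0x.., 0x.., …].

RES = [0xf8, 0x3d, 0xfa, 0x92, 0x3d, 0x6f, 0x92, 0xdd]

  t0: dd 6f 92 3d fa f8 24 71
  t1: dd 92 6f 3d 92 fa 3d f8
  t2: f8 3d fa 92 3d 6f 92 dd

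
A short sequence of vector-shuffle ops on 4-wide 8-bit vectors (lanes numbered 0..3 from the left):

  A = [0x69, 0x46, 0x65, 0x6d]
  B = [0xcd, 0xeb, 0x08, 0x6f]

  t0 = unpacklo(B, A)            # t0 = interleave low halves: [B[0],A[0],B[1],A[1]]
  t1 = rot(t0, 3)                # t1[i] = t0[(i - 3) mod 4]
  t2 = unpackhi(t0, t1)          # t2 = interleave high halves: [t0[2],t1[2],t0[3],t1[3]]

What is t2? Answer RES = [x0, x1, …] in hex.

RES = [0xeb, 0x46, 0x46, 0xcd]

t0 = [0xcd, 0x69, 0xeb, 0x46]
t1 = [0x69, 0xeb, 0x46, 0xcd]
t2 = [0xeb, 0x46, 0x46, 0xcd]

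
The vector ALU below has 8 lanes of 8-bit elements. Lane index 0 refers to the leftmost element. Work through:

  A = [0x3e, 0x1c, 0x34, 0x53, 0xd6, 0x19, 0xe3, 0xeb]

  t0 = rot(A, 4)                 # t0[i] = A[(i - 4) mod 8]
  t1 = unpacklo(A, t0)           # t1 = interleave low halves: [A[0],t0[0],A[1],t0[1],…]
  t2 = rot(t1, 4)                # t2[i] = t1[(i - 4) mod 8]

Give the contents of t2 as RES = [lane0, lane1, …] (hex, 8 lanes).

t0 = [0xd6, 0x19, 0xe3, 0xeb, 0x3e, 0x1c, 0x34, 0x53]
t1 = [0x3e, 0xd6, 0x1c, 0x19, 0x34, 0xe3, 0x53, 0xeb]
t2 = [0x34, 0xe3, 0x53, 0xeb, 0x3e, 0xd6, 0x1c, 0x19]

RES = [ 0x34  0xe3  0x53  0xeb  0x3e  0xd6  0x1c  0x19 ]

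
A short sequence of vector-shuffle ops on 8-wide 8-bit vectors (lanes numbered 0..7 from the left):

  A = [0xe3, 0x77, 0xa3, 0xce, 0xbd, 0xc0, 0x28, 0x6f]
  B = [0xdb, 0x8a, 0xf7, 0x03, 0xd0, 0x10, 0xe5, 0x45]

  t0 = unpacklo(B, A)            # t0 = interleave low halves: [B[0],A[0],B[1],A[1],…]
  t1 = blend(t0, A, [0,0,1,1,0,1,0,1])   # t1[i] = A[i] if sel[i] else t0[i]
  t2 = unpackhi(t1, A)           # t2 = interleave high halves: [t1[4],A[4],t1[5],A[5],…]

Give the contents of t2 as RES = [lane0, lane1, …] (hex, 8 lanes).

RES = [ 0xf7  0xbd  0xc0  0xc0  0x03  0x28  0x6f  0x6f ]

→ t0 |db|e3|8a|77|f7|a3|03|ce|
→ t1 |db|e3|a3|ce|f7|c0|03|6f|
→ t2 |f7|bd|c0|c0|03|28|6f|6f|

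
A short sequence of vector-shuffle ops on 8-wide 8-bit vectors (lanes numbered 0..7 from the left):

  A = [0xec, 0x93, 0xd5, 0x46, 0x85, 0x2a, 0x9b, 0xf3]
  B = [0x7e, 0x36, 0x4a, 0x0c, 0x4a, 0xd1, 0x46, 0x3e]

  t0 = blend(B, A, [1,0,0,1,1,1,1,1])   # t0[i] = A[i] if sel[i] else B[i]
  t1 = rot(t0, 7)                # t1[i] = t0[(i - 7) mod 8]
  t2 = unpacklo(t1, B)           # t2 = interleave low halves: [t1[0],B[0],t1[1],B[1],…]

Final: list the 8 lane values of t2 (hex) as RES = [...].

→ t0 |ec|36|4a|46|85|2a|9b|f3|
→ t1 |36|4a|46|85|2a|9b|f3|ec|
→ t2 |36|7e|4a|36|46|4a|85|0c|

RES = [0x36, 0x7e, 0x4a, 0x36, 0x46, 0x4a, 0x85, 0x0c]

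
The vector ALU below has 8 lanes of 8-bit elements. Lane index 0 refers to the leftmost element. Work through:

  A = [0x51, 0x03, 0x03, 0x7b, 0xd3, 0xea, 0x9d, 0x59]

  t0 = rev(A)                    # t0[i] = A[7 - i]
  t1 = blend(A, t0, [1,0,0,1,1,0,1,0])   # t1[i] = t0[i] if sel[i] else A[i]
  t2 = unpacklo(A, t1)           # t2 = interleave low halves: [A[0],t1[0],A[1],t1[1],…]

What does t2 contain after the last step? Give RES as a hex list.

RES = [0x51, 0x59, 0x03, 0x03, 0x03, 0x03, 0x7b, 0xd3]

t0 = [0x59, 0x9d, 0xea, 0xd3, 0x7b, 0x03, 0x03, 0x51]
t1 = [0x59, 0x03, 0x03, 0xd3, 0x7b, 0xea, 0x03, 0x59]
t2 = [0x51, 0x59, 0x03, 0x03, 0x03, 0x03, 0x7b, 0xd3]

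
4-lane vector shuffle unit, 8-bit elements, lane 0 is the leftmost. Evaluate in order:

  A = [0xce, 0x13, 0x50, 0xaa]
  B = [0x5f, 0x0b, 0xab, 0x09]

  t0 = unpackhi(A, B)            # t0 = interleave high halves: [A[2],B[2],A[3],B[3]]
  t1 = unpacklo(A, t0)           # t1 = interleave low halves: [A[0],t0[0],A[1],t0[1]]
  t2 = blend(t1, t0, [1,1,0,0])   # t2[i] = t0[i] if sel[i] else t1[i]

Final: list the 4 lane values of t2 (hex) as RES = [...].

RES = [ 0x50  0xab  0x13  0xab ]

→ t0 |50|ab|aa|09|
→ t1 |ce|50|13|ab|
→ t2 |50|ab|13|ab|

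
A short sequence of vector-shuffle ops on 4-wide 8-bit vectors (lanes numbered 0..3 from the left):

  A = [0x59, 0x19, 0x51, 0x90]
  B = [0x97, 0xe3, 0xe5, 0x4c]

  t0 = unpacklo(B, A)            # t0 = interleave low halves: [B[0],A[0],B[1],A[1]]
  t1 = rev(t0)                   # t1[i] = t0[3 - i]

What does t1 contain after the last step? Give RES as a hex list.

RES = [ 0x19  0xe3  0x59  0x97 ]

  t0: 97 59 e3 19
  t1: 19 e3 59 97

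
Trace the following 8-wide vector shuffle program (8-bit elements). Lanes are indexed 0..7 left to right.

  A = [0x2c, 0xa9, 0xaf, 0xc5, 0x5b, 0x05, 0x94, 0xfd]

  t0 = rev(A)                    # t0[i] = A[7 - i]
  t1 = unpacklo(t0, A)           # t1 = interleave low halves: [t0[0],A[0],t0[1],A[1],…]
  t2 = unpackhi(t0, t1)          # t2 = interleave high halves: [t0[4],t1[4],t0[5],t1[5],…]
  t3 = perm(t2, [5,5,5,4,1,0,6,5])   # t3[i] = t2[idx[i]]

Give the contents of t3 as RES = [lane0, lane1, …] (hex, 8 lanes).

RES = [ 0x5b  0x5b  0x5b  0xa9  0x05  0xc5  0x2c  0x5b ]

  t0: fd 94 05 5b c5 af a9 2c
  t1: fd 2c 94 a9 05 af 5b c5
  t2: c5 05 af af a9 5b 2c c5
  t3: 5b 5b 5b a9 05 c5 2c 5b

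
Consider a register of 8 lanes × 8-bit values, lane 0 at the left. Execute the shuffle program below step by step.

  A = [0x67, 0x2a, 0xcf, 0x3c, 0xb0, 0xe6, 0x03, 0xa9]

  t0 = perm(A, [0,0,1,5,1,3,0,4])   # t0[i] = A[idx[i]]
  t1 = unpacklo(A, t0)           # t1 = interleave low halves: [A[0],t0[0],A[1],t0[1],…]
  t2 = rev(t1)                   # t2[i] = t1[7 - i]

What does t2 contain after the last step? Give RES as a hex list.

  t0: 67 67 2a e6 2a 3c 67 b0
  t1: 67 67 2a 67 cf 2a 3c e6
  t2: e6 3c 2a cf 67 2a 67 67

RES = [ 0xe6  0x3c  0x2a  0xcf  0x67  0x2a  0x67  0x67 ]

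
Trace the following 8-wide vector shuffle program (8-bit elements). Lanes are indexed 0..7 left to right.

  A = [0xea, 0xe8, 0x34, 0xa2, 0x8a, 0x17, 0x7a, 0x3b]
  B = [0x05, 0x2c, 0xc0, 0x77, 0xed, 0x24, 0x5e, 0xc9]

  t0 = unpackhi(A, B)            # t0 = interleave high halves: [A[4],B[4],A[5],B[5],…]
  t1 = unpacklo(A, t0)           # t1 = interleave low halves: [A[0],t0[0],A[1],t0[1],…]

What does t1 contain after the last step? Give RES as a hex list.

t0 = [0x8a, 0xed, 0x17, 0x24, 0x7a, 0x5e, 0x3b, 0xc9]
t1 = [0xea, 0x8a, 0xe8, 0xed, 0x34, 0x17, 0xa2, 0x24]

RES = [ 0xea  0x8a  0xe8  0xed  0x34  0x17  0xa2  0x24 ]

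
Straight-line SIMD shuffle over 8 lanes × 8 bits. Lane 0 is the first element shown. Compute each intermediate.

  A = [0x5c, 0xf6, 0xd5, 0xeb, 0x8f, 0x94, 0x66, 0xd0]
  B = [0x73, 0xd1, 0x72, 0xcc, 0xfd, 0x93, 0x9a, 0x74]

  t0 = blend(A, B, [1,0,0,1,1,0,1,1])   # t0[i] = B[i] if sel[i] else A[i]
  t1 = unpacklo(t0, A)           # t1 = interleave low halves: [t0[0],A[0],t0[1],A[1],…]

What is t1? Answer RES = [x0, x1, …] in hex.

  t0: 73 f6 d5 cc fd 94 9a 74
  t1: 73 5c f6 f6 d5 d5 cc eb

RES = [0x73, 0x5c, 0xf6, 0xf6, 0xd5, 0xd5, 0xcc, 0xeb]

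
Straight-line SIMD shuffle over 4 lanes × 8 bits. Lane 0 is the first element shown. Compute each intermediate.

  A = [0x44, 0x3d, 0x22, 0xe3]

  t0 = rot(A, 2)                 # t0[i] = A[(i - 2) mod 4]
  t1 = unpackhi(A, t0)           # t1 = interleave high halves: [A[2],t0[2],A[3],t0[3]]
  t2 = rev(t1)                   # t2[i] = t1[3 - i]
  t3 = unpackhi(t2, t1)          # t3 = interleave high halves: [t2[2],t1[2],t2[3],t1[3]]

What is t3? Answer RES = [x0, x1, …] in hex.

  t0: 22 e3 44 3d
  t1: 22 44 e3 3d
  t2: 3d e3 44 22
  t3: 44 e3 22 3d

RES = [ 0x44  0xe3  0x22  0x3d ]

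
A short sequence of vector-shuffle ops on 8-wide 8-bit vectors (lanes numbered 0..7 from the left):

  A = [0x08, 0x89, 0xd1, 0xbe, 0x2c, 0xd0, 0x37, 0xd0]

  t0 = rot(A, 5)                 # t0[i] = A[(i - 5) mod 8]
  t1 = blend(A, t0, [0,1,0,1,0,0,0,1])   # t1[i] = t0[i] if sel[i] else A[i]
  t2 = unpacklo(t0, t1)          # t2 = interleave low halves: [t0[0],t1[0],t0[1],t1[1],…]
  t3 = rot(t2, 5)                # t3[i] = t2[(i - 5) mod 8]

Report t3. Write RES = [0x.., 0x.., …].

RES = [0x2c, 0xd0, 0xd1, 0x37, 0x37, 0xbe, 0x08, 0x2c]

  t0: be 2c d0 37 d0 08 89 d1
  t1: 08 2c d1 37 2c d0 37 d1
  t2: be 08 2c 2c d0 d1 37 37
  t3: 2c d0 d1 37 37 be 08 2c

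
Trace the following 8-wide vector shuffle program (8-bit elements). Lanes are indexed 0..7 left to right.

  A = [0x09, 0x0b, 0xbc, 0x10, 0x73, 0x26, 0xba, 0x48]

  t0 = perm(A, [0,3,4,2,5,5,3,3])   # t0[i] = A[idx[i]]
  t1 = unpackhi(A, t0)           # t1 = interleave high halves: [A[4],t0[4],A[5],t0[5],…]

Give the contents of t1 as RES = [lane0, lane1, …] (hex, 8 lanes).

RES = [ 0x73  0x26  0x26  0x26  0xba  0x10  0x48  0x10 ]

→ t0 |09|10|73|bc|26|26|10|10|
→ t1 |73|26|26|26|ba|10|48|10|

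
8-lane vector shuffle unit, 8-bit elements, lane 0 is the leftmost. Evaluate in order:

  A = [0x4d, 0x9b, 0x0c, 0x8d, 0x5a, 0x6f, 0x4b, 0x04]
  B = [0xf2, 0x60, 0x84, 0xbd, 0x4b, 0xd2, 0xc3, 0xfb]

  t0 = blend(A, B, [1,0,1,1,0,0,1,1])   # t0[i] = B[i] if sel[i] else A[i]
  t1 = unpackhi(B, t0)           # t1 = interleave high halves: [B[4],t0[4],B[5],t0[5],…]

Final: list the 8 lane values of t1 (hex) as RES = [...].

RES = [0x4b, 0x5a, 0xd2, 0x6f, 0xc3, 0xc3, 0xfb, 0xfb]

t0 = [0xf2, 0x9b, 0x84, 0xbd, 0x5a, 0x6f, 0xc3, 0xfb]
t1 = [0x4b, 0x5a, 0xd2, 0x6f, 0xc3, 0xc3, 0xfb, 0xfb]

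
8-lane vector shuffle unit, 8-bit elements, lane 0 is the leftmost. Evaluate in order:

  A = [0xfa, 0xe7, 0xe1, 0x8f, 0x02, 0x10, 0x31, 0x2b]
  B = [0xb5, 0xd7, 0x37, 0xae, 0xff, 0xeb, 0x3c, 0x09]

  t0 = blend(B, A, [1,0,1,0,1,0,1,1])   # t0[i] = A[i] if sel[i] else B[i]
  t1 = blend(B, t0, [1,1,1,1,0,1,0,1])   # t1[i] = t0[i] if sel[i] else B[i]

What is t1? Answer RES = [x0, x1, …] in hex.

→ t0 |fa|d7|e1|ae|02|eb|31|2b|
→ t1 |fa|d7|e1|ae|ff|eb|3c|2b|

RES = [ 0xfa  0xd7  0xe1  0xae  0xff  0xeb  0x3c  0x2b ]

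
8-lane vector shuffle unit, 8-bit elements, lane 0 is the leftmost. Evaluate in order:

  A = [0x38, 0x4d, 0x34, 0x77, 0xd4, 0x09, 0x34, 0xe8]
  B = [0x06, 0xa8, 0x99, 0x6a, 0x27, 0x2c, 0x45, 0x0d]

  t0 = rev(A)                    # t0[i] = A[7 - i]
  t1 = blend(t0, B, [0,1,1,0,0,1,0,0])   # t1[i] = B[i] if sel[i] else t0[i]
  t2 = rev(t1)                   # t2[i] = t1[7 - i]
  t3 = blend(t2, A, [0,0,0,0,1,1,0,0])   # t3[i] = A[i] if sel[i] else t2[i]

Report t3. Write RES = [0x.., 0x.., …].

RES = [0x38, 0x4d, 0x2c, 0x77, 0xd4, 0x09, 0xa8, 0xe8]

t0 = [0xe8, 0x34, 0x09, 0xd4, 0x77, 0x34, 0x4d, 0x38]
t1 = [0xe8, 0xa8, 0x99, 0xd4, 0x77, 0x2c, 0x4d, 0x38]
t2 = [0x38, 0x4d, 0x2c, 0x77, 0xd4, 0x99, 0xa8, 0xe8]
t3 = [0x38, 0x4d, 0x2c, 0x77, 0xd4, 0x09, 0xa8, 0xe8]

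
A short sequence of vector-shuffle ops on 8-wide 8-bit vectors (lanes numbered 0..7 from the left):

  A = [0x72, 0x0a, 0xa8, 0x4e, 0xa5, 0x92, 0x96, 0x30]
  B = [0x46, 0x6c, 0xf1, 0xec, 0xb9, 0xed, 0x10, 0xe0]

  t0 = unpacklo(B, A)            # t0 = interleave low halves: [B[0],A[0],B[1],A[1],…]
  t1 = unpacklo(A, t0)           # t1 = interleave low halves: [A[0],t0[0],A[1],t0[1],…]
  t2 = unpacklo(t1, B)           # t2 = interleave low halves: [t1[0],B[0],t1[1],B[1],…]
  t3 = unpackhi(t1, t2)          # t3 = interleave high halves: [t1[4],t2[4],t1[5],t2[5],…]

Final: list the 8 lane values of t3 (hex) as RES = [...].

RES = [0xa8, 0x0a, 0x6c, 0xf1, 0x4e, 0x72, 0x0a, 0xec]

  t0: 46 72 6c 0a f1 a8 ec 4e
  t1: 72 46 0a 72 a8 6c 4e 0a
  t2: 72 46 46 6c 0a f1 72 ec
  t3: a8 0a 6c f1 4e 72 0a ec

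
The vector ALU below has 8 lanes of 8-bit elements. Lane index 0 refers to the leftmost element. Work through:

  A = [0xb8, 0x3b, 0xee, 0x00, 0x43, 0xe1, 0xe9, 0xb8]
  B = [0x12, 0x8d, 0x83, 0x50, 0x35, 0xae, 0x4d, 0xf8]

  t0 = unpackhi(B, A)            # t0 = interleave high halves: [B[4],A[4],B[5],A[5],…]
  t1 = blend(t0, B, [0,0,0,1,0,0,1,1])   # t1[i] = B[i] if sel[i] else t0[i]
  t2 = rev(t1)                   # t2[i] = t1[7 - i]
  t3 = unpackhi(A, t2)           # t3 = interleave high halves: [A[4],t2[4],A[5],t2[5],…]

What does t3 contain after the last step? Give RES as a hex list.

t0 = [0x35, 0x43, 0xae, 0xe1, 0x4d, 0xe9, 0xf8, 0xb8]
t1 = [0x35, 0x43, 0xae, 0x50, 0x4d, 0xe9, 0x4d, 0xf8]
t2 = [0xf8, 0x4d, 0xe9, 0x4d, 0x50, 0xae, 0x43, 0x35]
t3 = [0x43, 0x50, 0xe1, 0xae, 0xe9, 0x43, 0xb8, 0x35]

RES = [ 0x43  0x50  0xe1  0xae  0xe9  0x43  0xb8  0x35 ]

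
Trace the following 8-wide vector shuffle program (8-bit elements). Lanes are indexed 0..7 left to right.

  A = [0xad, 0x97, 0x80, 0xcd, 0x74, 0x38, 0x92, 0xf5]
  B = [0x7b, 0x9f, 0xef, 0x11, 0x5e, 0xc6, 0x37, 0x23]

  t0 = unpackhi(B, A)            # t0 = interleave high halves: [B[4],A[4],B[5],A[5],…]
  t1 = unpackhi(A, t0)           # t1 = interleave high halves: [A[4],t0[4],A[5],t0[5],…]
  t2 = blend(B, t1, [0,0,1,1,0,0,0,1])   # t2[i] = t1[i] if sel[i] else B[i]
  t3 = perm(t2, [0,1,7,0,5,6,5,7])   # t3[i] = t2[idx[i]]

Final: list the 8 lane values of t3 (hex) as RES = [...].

  t0: 5e 74 c6 38 37 92 23 f5
  t1: 74 37 38 92 92 23 f5 f5
  t2: 7b 9f 38 92 5e c6 37 f5
  t3: 7b 9f f5 7b c6 37 c6 f5

RES = [0x7b, 0x9f, 0xf5, 0x7b, 0xc6, 0x37, 0xc6, 0xf5]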